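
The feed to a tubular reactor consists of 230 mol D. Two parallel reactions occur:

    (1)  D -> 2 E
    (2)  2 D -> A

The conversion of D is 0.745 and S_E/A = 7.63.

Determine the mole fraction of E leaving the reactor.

0.718

Conversion of D: D consumed = 0.745 × 230 = 171.3 mol = 1ξ₁ + 2ξ₂.
Selectivity: 2ξ₁ / (1ξ₂) = 7.63 → ξ₁ = 3.815 ξ₂.
Substitute: (1·3.815 + 2) ξ₂ = 171.3 → ξ₂ = 29.47 mol, ξ₁ = 112.4 mol.
Outlet amounts (n = n₀ + Σ ν·ξ):
  D: 230 − 1(112.4) − 2(29.47) = 58.65
  E: 0 + 2(112.4) = 224.8
  A: 0 + 1(29.47) = 29.47
Total out = 312.9 mol; y_E = 224.8 / 312.9 = 0.7184.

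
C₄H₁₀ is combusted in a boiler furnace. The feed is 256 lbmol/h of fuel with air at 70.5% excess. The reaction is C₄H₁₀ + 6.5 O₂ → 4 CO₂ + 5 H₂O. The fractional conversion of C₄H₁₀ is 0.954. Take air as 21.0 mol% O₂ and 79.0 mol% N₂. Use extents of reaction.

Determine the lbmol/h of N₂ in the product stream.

10700 lbmol/h

Stoichiometric O₂ = 6.5 × 256 = 1664 lbmol/h; O₂ fed = 1664 × 1.705 = 2837 lbmol/h.
N₂ fed = 2837 × 79/21 = 10670 lbmol/h.
Fuel reacted = 0.954 × 256 → ξ = 244.2 lbmol/h.
Outlet (n = n₀ + ν ξ):
  C₄H₁₀: 256 − 1(244.2) = 11.78
  O₂: 2837 − 6.5(244.2) = 1250
  N₂: 10670 (inert)
  CO₂: 0 + 4(244.2) = 976.9
  H₂O: 0 + 5(244.2) = 1221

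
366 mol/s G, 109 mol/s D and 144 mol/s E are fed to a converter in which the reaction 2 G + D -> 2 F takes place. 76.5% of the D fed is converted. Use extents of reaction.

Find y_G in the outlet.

D reacted = 0.765 × 109 = 83.39 mol/s; ν_D = −1, so ξ = 83.39/1 = 83.39 mol/s.
Outlet amounts (n = n₀ + ν ξ):
  G: 366 − 2(83.39) = 199.2
  D: 109 − 1(83.39) = 25.61
  F: 0 + 2(83.39) = 166.8
  E: 144 (inert)
Total out = 535.6 mol/s; y_G = 199.2 / 535.6 = 0.372.

0.372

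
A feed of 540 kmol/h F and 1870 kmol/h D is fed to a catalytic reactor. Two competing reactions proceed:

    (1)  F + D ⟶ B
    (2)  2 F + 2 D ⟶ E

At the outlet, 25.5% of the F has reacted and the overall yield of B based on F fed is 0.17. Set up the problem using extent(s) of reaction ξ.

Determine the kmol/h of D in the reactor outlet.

1730 kmol/h

Yield of B: 1ξ₁ / 540 = 0.17 → ξ₁ = 91.8 kmol/h.
Conversion of F: 1ξ₁ + 2ξ₂ = 0.255 × 540 = 137.7 → ξ₂ = 22.95 kmol/h.
Outlet amounts (n = n₀ + Σ ν·ξ):
  F: 540 − 1(91.8) − 2(22.95) = 402.3
  D: 1870 − 1(91.8) − 2(22.95) = 1732
  B: 0 + 1(91.8) = 91.8
  E: 0 + 1(22.95) = 22.95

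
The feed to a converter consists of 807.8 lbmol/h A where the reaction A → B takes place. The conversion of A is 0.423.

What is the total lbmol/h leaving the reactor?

A reacted = 0.423 × 807.8 = 341.7 lbmol/h; ν_A = −1, so ξ = 341.7/1 = 341.7 lbmol/h.
Outlet amounts (n = n₀ + ν ξ):
  A: 807.8 − 1(341.7) = 466.1
  B: 0 + 1(341.7) = 341.7
Total out = 466.1 + 341.7 = 807.8 lbmol/h.

808 lbmol/h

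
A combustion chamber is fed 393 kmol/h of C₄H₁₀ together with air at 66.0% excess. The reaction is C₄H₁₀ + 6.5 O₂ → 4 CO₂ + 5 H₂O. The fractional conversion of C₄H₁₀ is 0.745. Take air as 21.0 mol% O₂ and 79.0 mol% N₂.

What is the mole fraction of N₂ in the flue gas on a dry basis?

Stoichiometric O₂ = 6.5 × 393 = 2554 kmol/h; O₂ fed = 2554 × 1.660 = 4240 kmol/h.
N₂ fed = 4240 × 79/21 = 15950 kmol/h.
Fuel reacted = 0.745 × 393 → ξ = 292.8 kmol/h.
Outlet (n = n₀ + ν ξ):
  C₄H₁₀: 393 − 1(292.8) = 100.2
  O₂: 4240 − 6.5(292.8) = 2337
  N₂: 15950 (inert)
  CO₂: 0 + 4(292.8) = 1171
  H₂O: 0 + 5(292.8) = 1464
Dry total = 19560 kmol/h; y_N₂ (dry) = 15950 / 19560 = 0.8155.

0.816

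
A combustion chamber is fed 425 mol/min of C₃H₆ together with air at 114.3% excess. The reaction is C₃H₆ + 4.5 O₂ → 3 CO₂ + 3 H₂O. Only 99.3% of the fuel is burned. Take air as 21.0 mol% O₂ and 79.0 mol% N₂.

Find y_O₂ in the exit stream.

0.109

Stoichiometric O₂ = 4.5 × 425 = 1912 mol/min; O₂ fed = 1912 × 2.143 = 4098 mol/min.
N₂ fed = 4098 × 79/21 = 15420 mol/min.
Fuel reacted = 0.993 × 425 → ξ = 422 mol/min.
Outlet (n = n₀ + ν ξ):
  C₃H₆: 425 − 1(422) = 2.975
  O₂: 4098 − 4.5(422) = 2199
  N₂: 15420 (inert)
  CO₂: 0 + 3(422) = 1266
  H₂O: 0 + 3(422) = 1266
Total out = 20150 mol/min; y_O₂ = 2199 / 20150 = 0.1091.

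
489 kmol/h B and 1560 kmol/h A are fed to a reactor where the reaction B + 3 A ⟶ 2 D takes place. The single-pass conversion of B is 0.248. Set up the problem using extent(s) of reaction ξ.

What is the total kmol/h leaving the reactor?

1810 kmol/h

B reacted = 0.248 × 489 = 121.3 kmol/h; ν_B = −1, so ξ = 121.3/1 = 121.3 kmol/h.
Outlet amounts (n = n₀ + ν ξ):
  B: 489 − 1(121.3) = 367.7
  A: 1560 − 3(121.3) = 1196
  D: 0 + 2(121.3) = 242.5
Total out = 367.7 + 1196 + 242.5 = 1806 kmol/h.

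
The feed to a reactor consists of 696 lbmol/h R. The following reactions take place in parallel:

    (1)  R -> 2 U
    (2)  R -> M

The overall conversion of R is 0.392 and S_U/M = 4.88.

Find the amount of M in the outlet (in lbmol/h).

Conversion of R: R consumed = 0.392 × 696 = 272.8 lbmol/h = 1ξ₁ + 1ξ₂.
Selectivity: 2ξ₁ / (1ξ₂) = 4.88 → ξ₁ = 2.44 ξ₂.
Substitute: (1·2.44 + 1) ξ₂ = 272.8 → ξ₂ = 79.31 lbmol/h, ξ₁ = 193.5 lbmol/h.
Outlet amounts (n = n₀ + Σ ν·ξ):
  R: 696 − 1(193.5) − 1(79.31) = 423.2
  U: 0 + 2(193.5) = 387
  M: 0 + 1(79.31) = 79.31

79.3 lbmol/h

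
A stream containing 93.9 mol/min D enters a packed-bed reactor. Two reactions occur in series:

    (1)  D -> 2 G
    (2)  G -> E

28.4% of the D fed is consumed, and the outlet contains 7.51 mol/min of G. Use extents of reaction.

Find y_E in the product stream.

Conversion of D: D consumed = 1ξ₁ = 0.284 × 93.9 → ξ₁ = 26.67 mol/min.
G balance: n_G = 0 + 2ξ₁ − 1ξ₂ = 7.51 → ξ₂ = (2·26.67 − 7.51)/1 = 45.83 mol/min.
Outlet amounts (n = n₀ + Σ ν·ξ):
  D: 93.9 − 1(26.67) = 67.23
  G: 0 + 2(26.67) − 1(45.83) = 7.51
  E: 0 + 1(45.83) = 45.83
Total out = 120.6 mol/min; y_E = 45.83 / 120.6 = 0.3801.

0.38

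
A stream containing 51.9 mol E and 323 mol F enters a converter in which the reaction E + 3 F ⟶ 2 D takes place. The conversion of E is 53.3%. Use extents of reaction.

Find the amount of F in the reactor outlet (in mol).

240 mol

E reacted = 0.533 × 51.9 = 27.66 mol; ν_E = −1, so ξ = 27.66/1 = 27.66 mol.
Outlet amounts (n = n₀ + ν ξ):
  E: 51.9 − 1(27.66) = 24.24
  F: 323 − 3(27.66) = 240
  D: 0 + 2(27.66) = 55.33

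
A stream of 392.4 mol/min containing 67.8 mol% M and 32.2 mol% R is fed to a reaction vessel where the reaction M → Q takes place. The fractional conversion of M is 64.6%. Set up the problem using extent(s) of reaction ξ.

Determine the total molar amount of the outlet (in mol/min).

392 mol/min

M reacted = 0.646 × 266 = 171.9 mol/min; ν_M = −1, so ξ = 171.9/1 = 171.9 mol/min.
Outlet amounts (n = n₀ + ν ξ):
  M: 266 − 1(171.9) = 94.18
  Q: 0 + 1(171.9) = 171.9
  R: 126.4 (inert)
Total out = 94.18 + 171.9 + 126.4 = 392.4 mol/min.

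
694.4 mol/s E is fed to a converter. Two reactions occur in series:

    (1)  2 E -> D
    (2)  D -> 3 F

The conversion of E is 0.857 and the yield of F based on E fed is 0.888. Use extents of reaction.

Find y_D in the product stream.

0.114

Conversion of E: E consumed = 2ξ₁ = 0.857 × 694.4 → ξ₁ = 297.6 mol/s.
Yield of F: 3ξ₂ / 694.4 = 0.888 → ξ₂ = 205.5 mol/s.
Outlet amounts (n = n₀ + Σ ν·ξ):
  E: 694.4 − 2(297.6) = 99.3
  D: 0 + 1(297.6) − 1(205.5) = 92.01
  F: 0 + 3(205.5) = 616.6
Total out = 807.9 mol/s; y_D = 92.01 / 807.9 = 0.1139.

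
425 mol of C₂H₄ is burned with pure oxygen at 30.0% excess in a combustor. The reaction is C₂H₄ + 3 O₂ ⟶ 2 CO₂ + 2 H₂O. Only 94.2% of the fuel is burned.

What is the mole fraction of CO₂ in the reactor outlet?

0.384

Stoichiometric O₂ = 3 × 425 = 1275 mol; O₂ fed = 1275 × 1.300 = 1658 mol.
Fuel reacted = 0.942 × 425 → ξ = 400.3 mol.
Outlet (n = n₀ + ν ξ):
  C₂H₄: 425 − 1(400.3) = 24.65
  O₂: 1658 − 3(400.3) = 456.5
  CO₂: 0 + 2(400.3) = 800.7
  H₂O: 0 + 2(400.3) = 800.7
Total out = 2082 mol; y_CO₂ = 800.7 / 2082 = 0.3845.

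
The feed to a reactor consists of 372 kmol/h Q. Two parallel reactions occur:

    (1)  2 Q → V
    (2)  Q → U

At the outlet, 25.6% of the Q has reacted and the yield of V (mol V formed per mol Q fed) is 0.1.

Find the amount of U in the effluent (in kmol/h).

20.8 kmol/h

Yield of V: 1ξ₁ / 372 = 0.1 → ξ₁ = 37.2 kmol/h.
Conversion of Q: 2ξ₁ + 1ξ₂ = 0.256 × 372 = 95.23 → ξ₂ = 20.83 kmol/h.
Outlet amounts (n = n₀ + Σ ν·ξ):
  Q: 372 − 2(37.2) − 1(20.83) = 276.8
  V: 0 + 1(37.2) = 37.2
  U: 0 + 1(20.83) = 20.83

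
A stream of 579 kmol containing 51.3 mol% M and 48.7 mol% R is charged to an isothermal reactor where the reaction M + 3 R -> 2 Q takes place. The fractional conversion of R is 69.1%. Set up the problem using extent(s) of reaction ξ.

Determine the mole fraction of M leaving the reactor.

R reacted = 0.691 × 282 = 194.8 kmol; ν_R = −3, so ξ = 194.8/3 = 64.95 kmol.
Outlet amounts (n = n₀ + ν ξ):
  M: 297 − 1(64.95) = 232.1
  R: 282 − 3(64.95) = 87.13
  Q: 0 + 2(64.95) = 129.9
Total out = 449.1 kmol; y_M = 232.1 / 449.1 = 0.5168.

0.517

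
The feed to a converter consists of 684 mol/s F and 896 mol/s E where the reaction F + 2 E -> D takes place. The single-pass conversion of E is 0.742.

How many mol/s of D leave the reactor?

332 mol/s

E reacted = 0.742 × 896 = 664.8 mol/s; ν_E = −2, so ξ = 664.8/2 = 332.4 mol/s.
Outlet amounts (n = n₀ + ν ξ):
  F: 684 − 1(332.4) = 351.6
  E: 896 − 2(332.4) = 231.2
  D: 0 + 1(332.4) = 332.4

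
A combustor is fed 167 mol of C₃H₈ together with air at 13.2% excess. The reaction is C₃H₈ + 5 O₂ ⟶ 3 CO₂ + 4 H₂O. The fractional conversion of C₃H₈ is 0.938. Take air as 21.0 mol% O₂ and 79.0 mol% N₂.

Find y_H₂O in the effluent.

Stoichiometric O₂ = 5 × 167 = 835 mol; O₂ fed = 835 × 1.132 = 945.2 mol.
N₂ fed = 945.2 × 79/21 = 3556 mol.
Fuel reacted = 0.938 × 167 → ξ = 156.6 mol.
Outlet (n = n₀ + ν ξ):
  C₃H₈: 167 − 1(156.6) = 10.35
  O₂: 945.2 − 5(156.6) = 162
  N₂: 3556 (inert)
  CO₂: 0 + 3(156.6) = 469.9
  H₂O: 0 + 4(156.6) = 626.6
Total out = 4825 mol; y_H₂O = 626.6 / 4825 = 0.1299.

0.13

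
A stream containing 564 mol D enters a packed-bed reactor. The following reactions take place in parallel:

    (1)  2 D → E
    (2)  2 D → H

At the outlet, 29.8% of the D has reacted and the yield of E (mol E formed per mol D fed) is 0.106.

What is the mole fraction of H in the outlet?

0.0505

Yield of E: 1ξ₁ / 564 = 0.106 → ξ₁ = 59.78 mol.
Conversion of D: 2ξ₁ + 2ξ₂ = 0.298 × 564 = 168.1 → ξ₂ = 24.25 mol.
Outlet amounts (n = n₀ + Σ ν·ξ):
  D: 564 − 2(59.78) − 2(24.25) = 395.9
  E: 0 + 1(59.78) = 59.78
  H: 0 + 1(24.25) = 24.25
Total out = 480 mol; y_H = 24.25 / 480 = 0.05053.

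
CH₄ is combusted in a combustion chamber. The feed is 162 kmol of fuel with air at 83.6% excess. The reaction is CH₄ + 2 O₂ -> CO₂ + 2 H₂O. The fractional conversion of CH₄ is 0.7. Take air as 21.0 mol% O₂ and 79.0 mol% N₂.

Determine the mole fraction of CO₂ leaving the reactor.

Stoichiometric O₂ = 2 × 162 = 324 kmol; O₂ fed = 324 × 1.836 = 594.9 kmol.
N₂ fed = 594.9 × 79/21 = 2238 kmol.
Fuel reacted = 0.7 × 162 → ξ = 113.4 kmol.
Outlet (n = n₀ + ν ξ):
  CH₄: 162 − 1(113.4) = 48.6
  O₂: 594.9 − 2(113.4) = 368.1
  N₂: 2238 (inert)
  CO₂: 0 + 1(113.4) = 113.4
  H₂O: 0 + 2(113.4) = 226.8
Total out = 2995 kmol; y_CO₂ = 113.4 / 2995 = 0.03787.

0.0379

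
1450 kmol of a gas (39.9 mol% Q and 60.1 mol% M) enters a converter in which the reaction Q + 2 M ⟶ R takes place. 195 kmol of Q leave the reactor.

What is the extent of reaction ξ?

ξ = 384 kmol

For Q: n = n₀ − 1ξ → 195 = 578.5 − 1ξ, giving ξ = 383.5 kmol.
Outlet amounts (n = n₀ + ν ξ):
  Q: 578.5 − 1(383.5) = 195
  M: 871.5 − 2(383.5) = 104.4
  R: 0 + 1(383.5) = 383.5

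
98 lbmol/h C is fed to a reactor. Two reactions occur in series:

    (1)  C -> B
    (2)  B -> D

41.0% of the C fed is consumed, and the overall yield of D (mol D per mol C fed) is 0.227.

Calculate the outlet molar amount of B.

Conversion of C: C consumed = 1ξ₁ = 0.41 × 98 → ξ₁ = 40.18 lbmol/h.
Yield of D: 1ξ₂ / 98 = 0.227 → ξ₂ = 22.25 lbmol/h.
Outlet amounts (n = n₀ + Σ ν·ξ):
  C: 98 − 1(40.18) = 57.82
  B: 0 + 1(40.18) − 1(22.25) = 17.93
  D: 0 + 1(22.25) = 22.25

17.9 lbmol/h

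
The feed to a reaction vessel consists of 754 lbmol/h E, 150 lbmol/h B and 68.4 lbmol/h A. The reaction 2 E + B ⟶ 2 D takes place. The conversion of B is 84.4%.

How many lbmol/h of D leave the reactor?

B reacted = 0.844 × 150 = 126.6 lbmol/h; ν_B = −1, so ξ = 126.6/1 = 126.6 lbmol/h.
Outlet amounts (n = n₀ + ν ξ):
  E: 754 − 2(126.6) = 500.8
  B: 150 − 1(126.6) = 23.4
  D: 0 + 2(126.6) = 253.2
  A: 68.4 (inert)

253 lbmol/h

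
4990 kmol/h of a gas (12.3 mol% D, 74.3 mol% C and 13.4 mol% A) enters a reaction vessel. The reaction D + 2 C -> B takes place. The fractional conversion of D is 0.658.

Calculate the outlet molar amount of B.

404 kmol/h

D reacted = 0.658 × 613.8 = 403.9 kmol/h; ν_D = −1, so ξ = 403.9/1 = 403.9 kmol/h.
Outlet amounts (n = n₀ + ν ξ):
  D: 613.8 − 1(403.9) = 209.9
  C: 3708 − 2(403.9) = 2900
  B: 0 + 1(403.9) = 403.9
  A: 668.7 (inert)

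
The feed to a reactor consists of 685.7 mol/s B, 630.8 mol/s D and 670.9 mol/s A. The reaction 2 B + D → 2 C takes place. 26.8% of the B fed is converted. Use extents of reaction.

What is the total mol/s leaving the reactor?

B reacted = 0.268 × 685.7 = 183.8 mol/s; ν_B = −2, so ξ = 183.8/2 = 91.88 mol/s.
Outlet amounts (n = n₀ + ν ξ):
  B: 685.7 − 2(91.88) = 501.9
  D: 630.8 − 1(91.88) = 538.9
  C: 0 + 2(91.88) = 183.8
  A: 670.9 (inert)
Total out = 501.9 + 538.9 + 183.8 + 670.9 = 1896 mol/s.

1900 mol/s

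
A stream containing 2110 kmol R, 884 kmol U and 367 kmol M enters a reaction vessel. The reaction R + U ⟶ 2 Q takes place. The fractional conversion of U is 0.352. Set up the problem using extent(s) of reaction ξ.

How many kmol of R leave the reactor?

1800 kmol

U reacted = 0.352 × 884 = 311.2 kmol; ν_U = −1, so ξ = 311.2/1 = 311.2 kmol.
Outlet amounts (n = n₀ + ν ξ):
  R: 2110 − 1(311.2) = 1799
  U: 884 − 1(311.2) = 572.8
  Q: 0 + 2(311.2) = 622.3
  M: 367 (inert)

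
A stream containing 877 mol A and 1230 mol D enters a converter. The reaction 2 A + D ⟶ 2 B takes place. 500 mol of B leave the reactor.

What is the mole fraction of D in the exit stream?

For B: n = n₀ + 2ξ → 500 = 0 + 2ξ, giving ξ = 250 mol.
Outlet amounts (n = n₀ + ν ξ):
  A: 877 − 2(250) = 377
  D: 1230 − 1(250) = 980
  B: 0 + 2(250) = 500
Total out = 1857 mol; y_D = 980 / 1857 = 0.5277.

0.528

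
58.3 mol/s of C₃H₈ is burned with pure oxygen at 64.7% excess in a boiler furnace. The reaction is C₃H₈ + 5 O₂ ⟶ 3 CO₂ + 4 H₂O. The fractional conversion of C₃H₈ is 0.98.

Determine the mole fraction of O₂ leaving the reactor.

0.326

Stoichiometric O₂ = 5 × 58.3 = 291.5 mol/s; O₂ fed = 291.5 × 1.647 = 480.1 mol/s.
Fuel reacted = 0.98 × 58.3 → ξ = 57.13 mol/s.
Outlet (n = n₀ + ν ξ):
  C₃H₈: 58.3 − 1(57.13) = 1.166
  O₂: 480.1 − 5(57.13) = 194.4
  CO₂: 0 + 3(57.13) = 171.4
  H₂O: 0 + 4(57.13) = 228.5
Total out = 595.5 mol/s; y_O₂ = 194.4 / 595.5 = 0.3265.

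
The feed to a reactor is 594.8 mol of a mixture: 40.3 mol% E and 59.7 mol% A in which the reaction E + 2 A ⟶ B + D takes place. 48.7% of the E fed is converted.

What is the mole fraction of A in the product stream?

E reacted = 0.487 × 239.7 = 116.7 mol; ν_E = −1, so ξ = 116.7/1 = 116.7 mol.
Outlet amounts (n = n₀ + ν ξ):
  E: 239.7 − 1(116.7) = 123
  A: 355.1 − 2(116.7) = 121.6
  B: 0 + 1(116.7) = 116.7
  D: 0 + 1(116.7) = 116.7
Total out = 478.1 mol; y_A = 121.6 / 478.1 = 0.2544.

0.254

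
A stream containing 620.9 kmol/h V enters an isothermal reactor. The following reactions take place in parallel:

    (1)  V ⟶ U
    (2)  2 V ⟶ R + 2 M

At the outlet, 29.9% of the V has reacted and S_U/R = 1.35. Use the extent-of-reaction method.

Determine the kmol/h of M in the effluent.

111 kmol/h

Conversion of V: V consumed = 0.299 × 620.9 = 185.6 kmol/h = 1ξ₁ + 2ξ₂.
Selectivity: 1ξ₁ / (1ξ₂) = 1.35 → ξ₁ = 1.35 ξ₂.
Substitute: (1·1.35 + 2) ξ₂ = 185.6 → ξ₂ = 55.42 kmol/h, ξ₁ = 74.81 kmol/h.
Outlet amounts (n = n₀ + Σ ν·ξ):
  V: 620.9 − 1(74.81) − 2(55.42) = 435.3
  U: 0 + 1(74.81) = 74.81
  R: 0 + 1(55.42) = 55.42
  M: 0 + 2(55.42) = 110.8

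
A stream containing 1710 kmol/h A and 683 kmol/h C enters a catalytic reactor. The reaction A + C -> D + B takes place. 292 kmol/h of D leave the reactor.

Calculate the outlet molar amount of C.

391 kmol/h

For D: n = n₀ + 1ξ → 292 = 0 + 1ξ, giving ξ = 292 kmol/h.
Outlet amounts (n = n₀ + ν ξ):
  A: 1710 − 1(292) = 1418
  C: 683 − 1(292) = 391
  D: 0 + 1(292) = 292
  B: 0 + 1(292) = 292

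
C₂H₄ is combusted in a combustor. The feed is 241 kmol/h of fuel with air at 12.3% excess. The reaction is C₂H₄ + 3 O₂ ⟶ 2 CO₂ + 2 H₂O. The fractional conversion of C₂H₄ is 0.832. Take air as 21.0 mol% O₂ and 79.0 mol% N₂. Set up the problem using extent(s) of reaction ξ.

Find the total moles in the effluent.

4110 kmol/h

Stoichiometric O₂ = 3 × 241 = 723 kmol/h; O₂ fed = 723 × 1.123 = 811.9 kmol/h.
N₂ fed = 811.9 × 79/21 = 3054 kmol/h.
Fuel reacted = 0.832 × 241 → ξ = 200.5 kmol/h.
Outlet (n = n₀ + ν ξ):
  C₂H₄: 241 − 1(200.5) = 40.49
  O₂: 811.9 − 3(200.5) = 210.4
  N₂: 3054 (inert)
  CO₂: 0 + 2(200.5) = 401
  H₂O: 0 + 2(200.5) = 401
Total out = 40.49 + 210.4 + 3054 + 401 + 401 = 4107 kmol/h.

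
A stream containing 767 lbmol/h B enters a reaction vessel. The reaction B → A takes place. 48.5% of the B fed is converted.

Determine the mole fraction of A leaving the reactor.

0.485

B reacted = 0.485 × 767 = 372 lbmol/h; ν_B = −1, so ξ = 372/1 = 372 lbmol/h.
Outlet amounts (n = n₀ + ν ξ):
  B: 767 − 1(372) = 395
  A: 0 + 1(372) = 372
Total out = 767 lbmol/h; y_A = 372 / 767 = 0.485.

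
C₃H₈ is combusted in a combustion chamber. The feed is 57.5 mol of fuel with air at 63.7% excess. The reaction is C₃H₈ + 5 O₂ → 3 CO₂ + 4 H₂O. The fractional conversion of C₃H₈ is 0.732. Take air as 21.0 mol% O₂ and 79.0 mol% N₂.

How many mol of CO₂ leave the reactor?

126 mol

Stoichiometric O₂ = 5 × 57.5 = 287.5 mol; O₂ fed = 287.5 × 1.637 = 470.6 mol.
N₂ fed = 470.6 × 79/21 = 1770 mol.
Fuel reacted = 0.732 × 57.5 → ξ = 42.09 mol.
Outlet (n = n₀ + ν ξ):
  C₃H₈: 57.5 − 1(42.09) = 15.41
  O₂: 470.6 − 5(42.09) = 260.2
  N₂: 1770 (inert)
  CO₂: 0 + 3(42.09) = 126.3
  H₂O: 0 + 4(42.09) = 168.4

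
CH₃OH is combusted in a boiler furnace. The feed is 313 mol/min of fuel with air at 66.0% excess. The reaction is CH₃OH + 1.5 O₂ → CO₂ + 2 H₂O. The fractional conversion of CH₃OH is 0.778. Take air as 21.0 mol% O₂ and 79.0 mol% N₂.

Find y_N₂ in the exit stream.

0.707

Stoichiometric O₂ = 1.5 × 313 = 469.5 mol/min; O₂ fed = 469.5 × 1.660 = 779.4 mol/min.
N₂ fed = 779.4 × 79/21 = 2932 mol/min.
Fuel reacted = 0.778 × 313 → ξ = 243.5 mol/min.
Outlet (n = n₀ + ν ξ):
  CH₃OH: 313 − 1(243.5) = 69.49
  O₂: 779.4 − 1.5(243.5) = 414.1
  N₂: 2932 (inert)
  CO₂: 0 + 1(243.5) = 243.5
  H₂O: 0 + 2(243.5) = 487
Total out = 4146 mol/min; y_N₂ = 2932 / 4146 = 0.7072.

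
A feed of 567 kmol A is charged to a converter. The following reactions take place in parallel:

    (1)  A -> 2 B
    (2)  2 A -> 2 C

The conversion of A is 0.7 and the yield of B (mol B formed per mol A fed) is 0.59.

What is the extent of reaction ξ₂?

Yield of B: 2ξ₁ / 567 = 0.59 → ξ₁ = 167.3 kmol.
Conversion of A: 1ξ₁ + 2ξ₂ = 0.7 × 567 = 396.9 → ξ₂ = 114.8 kmol.
Outlet amounts (n = n₀ + Σ ν·ξ):
  A: 567 − 1(167.3) − 2(114.8) = 170.1
  B: 0 + 2(167.3) = 334.5
  C: 0 + 2(114.8) = 229.6

ξ₂ = 115 kmol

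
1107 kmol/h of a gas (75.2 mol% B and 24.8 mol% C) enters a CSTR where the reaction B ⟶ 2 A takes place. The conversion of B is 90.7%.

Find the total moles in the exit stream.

B reacted = 0.907 × 832.5 = 755 kmol/h; ν_B = −1, so ξ = 755/1 = 755 kmol/h.
Outlet amounts (n = n₀ + ν ξ):
  B: 832.5 − 1(755) = 77.42
  A: 0 + 2(755) = 1510
  C: 274.5 (inert)
Total out = 77.42 + 1510 + 274.5 = 1862 kmol/h.

1860 kmol/h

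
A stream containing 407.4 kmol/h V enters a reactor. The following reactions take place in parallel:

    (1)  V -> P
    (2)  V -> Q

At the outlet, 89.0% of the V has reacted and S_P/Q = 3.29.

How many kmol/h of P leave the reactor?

Conversion of V: V consumed = 0.89 × 407.4 = 362.6 kmol/h = 1ξ₁ + 1ξ₂.
Selectivity: 1ξ₁ / (1ξ₂) = 3.29 → ξ₁ = 3.29 ξ₂.
Substitute: (1·3.29 + 1) ξ₂ = 362.6 → ξ₂ = 84.52 kmol/h, ξ₁ = 278.1 kmol/h.
Outlet amounts (n = n₀ + Σ ν·ξ):
  V: 407.4 − 1(278.1) − 1(84.52) = 44.81
  P: 0 + 1(278.1) = 278.1
  Q: 0 + 1(84.52) = 84.52

278 kmol/h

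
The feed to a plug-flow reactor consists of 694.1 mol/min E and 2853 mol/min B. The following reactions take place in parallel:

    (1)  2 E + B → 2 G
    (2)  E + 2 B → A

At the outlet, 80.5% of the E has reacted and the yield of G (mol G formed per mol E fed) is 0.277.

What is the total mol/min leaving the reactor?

Yield of G: 2ξ₁ / 694.1 = 0.277 → ξ₁ = 96.13 mol/min.
Conversion of E: 2ξ₁ + 1ξ₂ = 0.805 × 694.1 = 558.8 → ξ₂ = 366.5 mol/min.
Outlet amounts (n = n₀ + Σ ν·ξ):
  E: 694.1 − 2(96.13) − 1(366.5) = 135.3
  B: 2853 − 1(96.13) − 2(366.5) = 2024
  G: 0 + 2(96.13) = 192.3
  A: 0 + 1(366.5) = 366.5
Total out = 135.3 + 2024 + 192.3 + 366.5 = 2718 mol/min.

2720 mol/min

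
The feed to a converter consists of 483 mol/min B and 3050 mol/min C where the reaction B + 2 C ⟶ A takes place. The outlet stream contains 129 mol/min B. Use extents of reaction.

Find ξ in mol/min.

ξ = 354 mol/min

For B: n = n₀ − 1ξ → 129 = 483 − 1ξ, giving ξ = 354 mol/min.
Outlet amounts (n = n₀ + ν ξ):
  B: 483 − 1(354) = 129
  C: 3050 − 2(354) = 2342
  A: 0 + 1(354) = 354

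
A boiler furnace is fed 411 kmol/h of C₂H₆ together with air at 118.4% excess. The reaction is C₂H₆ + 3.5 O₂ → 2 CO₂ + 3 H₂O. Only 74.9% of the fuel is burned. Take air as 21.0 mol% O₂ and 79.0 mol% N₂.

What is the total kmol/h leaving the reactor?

Stoichiometric O₂ = 3.5 × 411 = 1438 kmol/h; O₂ fed = 1438 × 2.184 = 3142 kmol/h.
N₂ fed = 3142 × 79/21 = 11820 kmol/h.
Fuel reacted = 0.749 × 411 → ξ = 307.8 kmol/h.
Outlet (n = n₀ + ν ξ):
  C₂H₆: 411 − 1(307.8) = 103.2
  O₂: 3142 − 3.5(307.8) = 2064
  N₂: 11820 (inert)
  CO₂: 0 + 2(307.8) = 615.7
  H₂O: 0 + 3(307.8) = 923.5
Total out = 103.2 + 2064 + 11820 + 615.7 + 923.5 = 15530 kmol/h.

15500 kmol/h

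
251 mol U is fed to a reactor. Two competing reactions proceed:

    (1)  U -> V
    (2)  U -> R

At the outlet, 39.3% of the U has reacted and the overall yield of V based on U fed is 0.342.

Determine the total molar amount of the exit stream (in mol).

Yield of V: 1ξ₁ / 251 = 0.342 → ξ₁ = 85.84 mol.
Conversion of U: 1ξ₁ + 1ξ₂ = 0.393 × 251 = 98.64 → ξ₂ = 12.8 mol.
Outlet amounts (n = n₀ + Σ ν·ξ):
  U: 251 − 1(85.84) − 1(12.8) = 152.4
  V: 0 + 1(85.84) = 85.84
  R: 0 + 1(12.8) = 12.8
Total out = 152.4 + 85.84 + 12.8 = 251 mol.

251 mol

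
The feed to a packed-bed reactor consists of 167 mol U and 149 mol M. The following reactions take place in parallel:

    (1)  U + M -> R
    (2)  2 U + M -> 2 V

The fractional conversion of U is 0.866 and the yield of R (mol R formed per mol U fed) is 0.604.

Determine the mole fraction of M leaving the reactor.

Yield of R: 1ξ₁ / 167 = 0.604 → ξ₁ = 100.9 mol.
Conversion of U: 1ξ₁ + 2ξ₂ = 0.866 × 167 = 144.6 → ξ₂ = 21.88 mol.
Outlet amounts (n = n₀ + Σ ν·ξ):
  U: 167 − 1(100.9) − 2(21.88) = 22.38
  M: 149 − 1(100.9) − 1(21.88) = 26.26
  R: 0 + 1(100.9) = 100.9
  V: 0 + 2(21.88) = 43.75
Total out = 193.3 mol; y_M = 26.26 / 193.3 = 0.1359.

0.136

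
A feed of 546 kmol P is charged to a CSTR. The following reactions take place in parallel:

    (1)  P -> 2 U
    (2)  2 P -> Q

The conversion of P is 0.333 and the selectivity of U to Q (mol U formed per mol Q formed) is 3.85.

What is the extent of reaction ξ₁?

Conversion of P: P consumed = 0.333 × 546 = 181.8 kmol = 1ξ₁ + 2ξ₂.
Selectivity: 2ξ₁ / (1ξ₂) = 3.85 → ξ₁ = 1.925 ξ₂.
Substitute: (1·1.925 + 2) ξ₂ = 181.8 → ξ₂ = 46.32 kmol, ξ₁ = 89.17 kmol.
Outlet amounts (n = n₀ + Σ ν·ξ):
  P: 546 − 1(89.17) − 2(46.32) = 364.2
  U: 0 + 2(89.17) = 178.3
  Q: 0 + 1(46.32) = 46.32

ξ₁ = 89.2 kmol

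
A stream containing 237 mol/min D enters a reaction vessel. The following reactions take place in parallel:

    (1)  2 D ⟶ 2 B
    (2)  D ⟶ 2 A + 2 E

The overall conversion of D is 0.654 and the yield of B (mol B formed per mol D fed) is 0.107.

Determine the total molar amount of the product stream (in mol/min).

626 mol/min

Yield of B: 2ξ₁ / 237 = 0.107 → ξ₁ = 12.68 mol/min.
Conversion of D: 2ξ₁ + 1ξ₂ = 0.654 × 237 = 155 → ξ₂ = 129.6 mol/min.
Outlet amounts (n = n₀ + Σ ν·ξ):
  D: 237 − 2(12.68) − 1(129.6) = 82
  B: 0 + 2(12.68) = 25.36
  A: 0 + 2(129.6) = 259.3
  E: 0 + 2(129.6) = 259.3
Total out = 82 + 25.36 + 259.3 + 259.3 = 625.9 mol/min.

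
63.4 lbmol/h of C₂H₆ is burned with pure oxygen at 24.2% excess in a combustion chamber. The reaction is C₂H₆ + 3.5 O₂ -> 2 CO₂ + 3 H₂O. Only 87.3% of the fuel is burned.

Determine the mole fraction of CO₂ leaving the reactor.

0.302

Stoichiometric O₂ = 3.5 × 63.4 = 221.9 lbmol/h; O₂ fed = 221.9 × 1.242 = 275.6 lbmol/h.
Fuel reacted = 0.873 × 63.4 → ξ = 55.35 lbmol/h.
Outlet (n = n₀ + ν ξ):
  C₂H₆: 63.4 − 1(55.35) = 8.052
  O₂: 275.6 − 3.5(55.35) = 81.88
  CO₂: 0 + 2(55.35) = 110.7
  H₂O: 0 + 3(55.35) = 166
Total out = 366.7 lbmol/h; y_CO₂ = 110.7 / 366.7 = 0.3019.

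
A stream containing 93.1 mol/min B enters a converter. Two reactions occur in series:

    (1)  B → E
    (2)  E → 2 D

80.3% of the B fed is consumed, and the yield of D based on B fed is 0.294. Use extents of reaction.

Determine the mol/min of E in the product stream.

Conversion of B: B consumed = 1ξ₁ = 0.803 × 93.1 → ξ₁ = 74.76 mol/min.
Yield of D: 2ξ₂ / 93.1 = 0.294 → ξ₂ = 13.69 mol/min.
Outlet amounts (n = n₀ + Σ ν·ξ):
  B: 93.1 − 1(74.76) = 18.34
  E: 0 + 1(74.76) − 1(13.69) = 61.07
  D: 0 + 2(13.69) = 27.37

61.1 mol/min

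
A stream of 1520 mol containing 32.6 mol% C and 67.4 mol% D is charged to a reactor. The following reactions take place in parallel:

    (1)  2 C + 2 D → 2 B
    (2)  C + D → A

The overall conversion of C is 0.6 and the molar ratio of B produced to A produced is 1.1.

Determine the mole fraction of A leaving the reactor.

Conversion of C: C consumed = 0.6 × 495.5 = 297.3 mol = 2ξ₁ + 1ξ₂.
Selectivity: 2ξ₁ / (1ξ₂) = 1.1 → ξ₁ = 0.55 ξ₂.
Substitute: (2·0.55 + 1) ξ₂ = 297.3 → ξ₂ = 141.6 mol, ξ₁ = 77.87 mol.
Outlet amounts (n = n₀ + Σ ν·ξ):
  C: 495.5 − 2(77.87) − 1(141.6) = 198.2
  D: 1024 − 2(77.87) − 1(141.6) = 727.2
  B: 0 + 2(77.87) = 155.7
  A: 0 + 1(141.6) = 141.6
Total out = 1223 mol; y_A = 141.6 / 1223 = 0.1158.

0.116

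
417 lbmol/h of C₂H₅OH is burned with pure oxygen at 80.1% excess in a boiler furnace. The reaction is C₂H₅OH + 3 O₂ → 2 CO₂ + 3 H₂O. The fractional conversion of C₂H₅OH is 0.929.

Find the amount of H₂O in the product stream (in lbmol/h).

Stoichiometric O₂ = 3 × 417 = 1251 lbmol/h; O₂ fed = 1251 × 1.801 = 2253 lbmol/h.
Fuel reacted = 0.929 × 417 → ξ = 387.4 lbmol/h.
Outlet (n = n₀ + ν ξ):
  C₂H₅OH: 417 − 1(387.4) = 29.61
  O₂: 2253 − 3(387.4) = 1091
  CO₂: 0 + 2(387.4) = 774.8
  H₂O: 0 + 3(387.4) = 1162

1160 lbmol/h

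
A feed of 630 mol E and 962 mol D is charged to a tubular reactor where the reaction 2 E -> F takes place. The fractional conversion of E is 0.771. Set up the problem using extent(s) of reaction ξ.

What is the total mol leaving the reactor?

E reacted = 0.771 × 630 = 485.7 mol; ν_E = −2, so ξ = 485.7/2 = 242.9 mol.
Outlet amounts (n = n₀ + ν ξ):
  E: 630 − 2(242.9) = 144.3
  F: 0 + 1(242.9) = 242.9
  D: 962 (inert)
Total out = 144.3 + 242.9 + 962 = 1349 mol.

1350 mol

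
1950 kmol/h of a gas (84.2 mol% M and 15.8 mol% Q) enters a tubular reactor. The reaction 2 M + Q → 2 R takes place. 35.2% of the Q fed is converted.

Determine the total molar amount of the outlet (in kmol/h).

Q reacted = 0.352 × 308.1 = 108.5 kmol/h; ν_Q = −1, so ξ = 108.5/1 = 108.5 kmol/h.
Outlet amounts (n = n₀ + ν ξ):
  M: 1642 − 2(108.5) = 1425
  Q: 308.1 − 1(108.5) = 199.6
  R: 0 + 2(108.5) = 216.9
Total out = 1425 + 199.6 + 216.9 = 1842 kmol/h.

1840 kmol/h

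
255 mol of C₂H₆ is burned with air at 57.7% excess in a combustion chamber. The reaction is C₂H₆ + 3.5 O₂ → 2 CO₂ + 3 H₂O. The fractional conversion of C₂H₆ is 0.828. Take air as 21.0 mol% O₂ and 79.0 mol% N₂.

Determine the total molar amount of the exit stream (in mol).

7060 mol

Stoichiometric O₂ = 3.5 × 255 = 892.5 mol; O₂ fed = 892.5 × 1.577 = 1407 mol.
N₂ fed = 1407 × 79/21 = 5295 mol.
Fuel reacted = 0.828 × 255 → ξ = 211.1 mol.
Outlet (n = n₀ + ν ξ):
  C₂H₆: 255 − 1(211.1) = 43.86
  O₂: 1407 − 3.5(211.1) = 668.5
  N₂: 5295 (inert)
  CO₂: 0 + 2(211.1) = 422.3
  H₂O: 0 + 3(211.1) = 633.4
Total out = 43.86 + 668.5 + 5295 + 422.3 + 633.4 = 7063 mol.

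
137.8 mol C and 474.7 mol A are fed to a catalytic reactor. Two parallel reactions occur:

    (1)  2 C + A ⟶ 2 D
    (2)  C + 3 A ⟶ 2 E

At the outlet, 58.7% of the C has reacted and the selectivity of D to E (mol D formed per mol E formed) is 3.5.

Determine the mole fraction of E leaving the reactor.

0.0363

Conversion of C: C consumed = 0.587 × 137.8 = 80.89 mol = 2ξ₁ + 1ξ₂.
Selectivity: 2ξ₁ / (2ξ₂) = 3.5 → ξ₁ = 3.5 ξ₂.
Substitute: (2·3.5 + 1) ξ₂ = 80.89 → ξ₂ = 10.11 mol, ξ₁ = 35.39 mol.
Outlet amounts (n = n₀ + Σ ν·ξ):
  C: 137.8 − 2(35.39) − 1(10.11) = 56.91
  A: 474.7 − 1(35.39) − 3(10.11) = 409
  D: 0 + 2(35.39) = 70.78
  E: 0 + 2(10.11) = 20.22
Total out = 556.9 mol; y_E = 20.22 / 556.9 = 0.03631.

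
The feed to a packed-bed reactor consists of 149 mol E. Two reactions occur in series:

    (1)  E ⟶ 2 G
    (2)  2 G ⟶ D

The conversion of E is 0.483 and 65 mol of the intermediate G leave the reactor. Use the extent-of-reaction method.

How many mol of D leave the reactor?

39.5 mol

Conversion of E: E consumed = 1ξ₁ = 0.483 × 149 → ξ₁ = 71.97 mol.
G balance: n_G = 0 + 2ξ₁ − 2ξ₂ = 65 → ξ₂ = (2·71.97 − 65)/2 = 39.47 mol.
Outlet amounts (n = n₀ + Σ ν·ξ):
  E: 149 − 1(71.97) = 77.03
  G: 0 + 2(71.97) − 2(39.47) = 65
  D: 0 + 1(39.47) = 39.47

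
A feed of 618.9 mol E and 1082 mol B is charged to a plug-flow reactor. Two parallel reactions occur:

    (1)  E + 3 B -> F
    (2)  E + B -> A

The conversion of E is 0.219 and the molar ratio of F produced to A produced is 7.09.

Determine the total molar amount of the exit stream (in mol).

1330 mol

Conversion of E: E consumed = 0.219 × 618.9 = 135.5 mol = 1ξ₁ + 1ξ₂.
Selectivity: 1ξ₁ / (1ξ₂) = 7.09 → ξ₁ = 7.09 ξ₂.
Substitute: (1·7.09 + 1) ξ₂ = 135.5 → ξ₂ = 16.75 mol, ξ₁ = 118.8 mol.
Outlet amounts (n = n₀ + Σ ν·ξ):
  E: 618.9 − 1(118.8) − 1(16.75) = 483.4
  B: 1082 − 3(118.8) − 1(16.75) = 708.9
  F: 0 + 1(118.8) = 118.8
  A: 0 + 1(16.75) = 16.75
Total out = 483.4 + 708.9 + 118.8 + 16.75 = 1328 mol.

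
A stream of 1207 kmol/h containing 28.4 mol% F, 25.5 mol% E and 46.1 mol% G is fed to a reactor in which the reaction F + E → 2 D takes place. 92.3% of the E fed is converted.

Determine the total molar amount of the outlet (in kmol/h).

1210 kmol/h

E reacted = 0.923 × 307.8 = 284.1 kmol/h; ν_E = −1, so ξ = 284.1/1 = 284.1 kmol/h.
Outlet amounts (n = n₀ + ν ξ):
  F: 342.8 − 1(284.1) = 58.7
  E: 307.8 − 1(284.1) = 23.7
  D: 0 + 2(284.1) = 568.2
  G: 556.4 (inert)
Total out = 58.7 + 23.7 + 568.2 + 556.4 = 1207 kmol/h.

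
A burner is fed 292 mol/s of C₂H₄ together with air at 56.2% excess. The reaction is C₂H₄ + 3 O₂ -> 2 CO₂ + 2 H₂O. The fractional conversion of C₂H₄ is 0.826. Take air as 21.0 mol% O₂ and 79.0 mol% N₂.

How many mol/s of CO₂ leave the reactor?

Stoichiometric O₂ = 3 × 292 = 876 mol/s; O₂ fed = 876 × 1.562 = 1368 mol/s.
N₂ fed = 1368 × 79/21 = 5147 mol/s.
Fuel reacted = 0.826 × 292 → ξ = 241.2 mol/s.
Outlet (n = n₀ + ν ξ):
  C₂H₄: 292 − 1(241.2) = 50.81
  O₂: 1368 − 3(241.2) = 644.7
  N₂: 5147 (inert)
  CO₂: 0 + 2(241.2) = 482.4
  H₂O: 0 + 2(241.2) = 482.4

482 mol/s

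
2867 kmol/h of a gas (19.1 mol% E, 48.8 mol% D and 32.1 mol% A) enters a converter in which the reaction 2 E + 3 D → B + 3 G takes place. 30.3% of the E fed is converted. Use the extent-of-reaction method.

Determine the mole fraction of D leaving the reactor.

E reacted = 0.303 × 547.6 = 165.9 kmol/h; ν_E = −2, so ξ = 165.9/2 = 82.96 kmol/h.
Outlet amounts (n = n₀ + ν ξ):
  E: 547.6 − 2(82.96) = 381.7
  D: 1399 − 3(82.96) = 1150
  B: 0 + 1(82.96) = 82.96
  G: 0 + 3(82.96) = 248.9
  A: 920.3 (inert)
Total out = 2784 kmol/h; y_D = 1150 / 2784 = 0.4131.

0.413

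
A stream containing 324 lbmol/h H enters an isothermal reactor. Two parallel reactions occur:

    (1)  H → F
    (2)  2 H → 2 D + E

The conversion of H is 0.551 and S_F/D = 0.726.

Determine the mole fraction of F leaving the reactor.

Conversion of H: H consumed = 0.551 × 324 = 178.5 lbmol/h = 1ξ₁ + 2ξ₂.
Selectivity: 1ξ₁ / (2ξ₂) = 0.726 → ξ₁ = 1.452 ξ₂.
Substitute: (1·1.452 + 2) ξ₂ = 178.5 → ξ₂ = 51.72 lbmol/h, ξ₁ = 75.09 lbmol/h.
Outlet amounts (n = n₀ + Σ ν·ξ):
  H: 324 − 1(75.09) − 2(51.72) = 145.5
  F: 0 + 1(75.09) = 75.09
  D: 0 + 2(51.72) = 103.4
  E: 0 + 1(51.72) = 51.72
Total out = 375.7 lbmol/h; y_F = 75.09 / 375.7 = 0.1999.

0.2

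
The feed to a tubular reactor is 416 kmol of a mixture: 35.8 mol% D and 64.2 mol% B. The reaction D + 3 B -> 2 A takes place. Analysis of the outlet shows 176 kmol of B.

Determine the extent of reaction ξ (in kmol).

ξ = 30.4 kmol

For B: n = n₀ − 3ξ → 176 = 267.1 − 3ξ, giving ξ = 30.36 kmol.
Outlet amounts (n = n₀ + ν ξ):
  D: 148.9 − 1(30.36) = 118.6
  B: 267.1 − 3(30.36) = 176
  A: 0 + 2(30.36) = 60.71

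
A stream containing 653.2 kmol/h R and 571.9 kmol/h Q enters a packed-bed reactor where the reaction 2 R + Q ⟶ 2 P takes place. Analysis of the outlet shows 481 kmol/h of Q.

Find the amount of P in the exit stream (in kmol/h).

For Q: n = n₀ − 1ξ → 481 = 571.9 − 1ξ, giving ξ = 90.9 kmol/h.
Outlet amounts (n = n₀ + ν ξ):
  R: 653.2 − 2(90.9) = 471.4
  Q: 571.9 − 1(90.9) = 481
  P: 0 + 2(90.9) = 181.8

182 kmol/h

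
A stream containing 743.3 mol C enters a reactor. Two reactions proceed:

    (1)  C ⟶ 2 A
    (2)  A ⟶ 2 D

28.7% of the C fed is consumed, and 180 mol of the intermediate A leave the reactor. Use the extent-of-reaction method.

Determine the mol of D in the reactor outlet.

Conversion of C: C consumed = 1ξ₁ = 0.287 × 743.3 → ξ₁ = 213.3 mol.
A balance: n_A = 0 + 2ξ₁ − 1ξ₂ = 180 → ξ₂ = (2·213.3 − 180)/1 = 246.7 mol.
Outlet amounts (n = n₀ + Σ ν·ξ):
  C: 743.3 − 1(213.3) = 530
  A: 0 + 2(213.3) − 1(246.7) = 180
  D: 0 + 2(246.7) = 493.3

493 mol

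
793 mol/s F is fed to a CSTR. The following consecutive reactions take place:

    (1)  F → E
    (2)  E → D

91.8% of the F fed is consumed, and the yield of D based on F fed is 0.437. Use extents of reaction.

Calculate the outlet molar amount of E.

Conversion of F: F consumed = 1ξ₁ = 0.918 × 793 → ξ₁ = 728 mol/s.
Yield of D: 1ξ₂ / 793 = 0.437 → ξ₂ = 346.5 mol/s.
Outlet amounts (n = n₀ + Σ ν·ξ):
  F: 793 − 1(728) = 65.03
  E: 0 + 1(728) − 1(346.5) = 381.4
  D: 0 + 1(346.5) = 346.5

381 mol/s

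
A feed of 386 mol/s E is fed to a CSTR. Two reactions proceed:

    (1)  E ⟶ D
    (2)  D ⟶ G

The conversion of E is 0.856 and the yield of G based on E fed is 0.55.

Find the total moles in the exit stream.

386 mol/s

Conversion of E: E consumed = 1ξ₁ = 0.856 × 386 → ξ₁ = 330.4 mol/s.
Yield of G: 1ξ₂ / 386 = 0.55 → ξ₂ = 212.3 mol/s.
Outlet amounts (n = n₀ + Σ ν·ξ):
  E: 386 − 1(330.4) = 55.58
  D: 0 + 1(330.4) − 1(212.3) = 118.1
  G: 0 + 1(212.3) = 212.3
Total out = 55.58 + 118.1 + 212.3 = 386 mol/s.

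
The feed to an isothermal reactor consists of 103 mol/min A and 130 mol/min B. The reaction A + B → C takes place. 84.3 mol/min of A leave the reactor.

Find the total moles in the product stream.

For A: n = n₀ − 1ξ → 84.3 = 103 − 1ξ, giving ξ = 18.7 mol/min.
Outlet amounts (n = n₀ + ν ξ):
  A: 103 − 1(18.7) = 84.3
  B: 130 − 1(18.7) = 111.3
  C: 0 + 1(18.7) = 18.7
Total out = 84.3 + 111.3 + 18.7 = 214.3 mol/min.

214 mol/min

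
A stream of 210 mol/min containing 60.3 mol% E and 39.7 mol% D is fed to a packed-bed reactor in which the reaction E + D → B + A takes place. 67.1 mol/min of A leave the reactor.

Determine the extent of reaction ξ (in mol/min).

For A: n = n₀ + 1ξ → 67.1 = 0 + 1ξ, giving ξ = 67.1 mol/min.
Outlet amounts (n = n₀ + ν ξ):
  E: 126.6 − 1(67.1) = 59.53
  D: 83.37 − 1(67.1) = 16.27
  B: 0 + 1(67.1) = 67.1
  A: 0 + 1(67.1) = 67.1

ξ = 67.1 mol/min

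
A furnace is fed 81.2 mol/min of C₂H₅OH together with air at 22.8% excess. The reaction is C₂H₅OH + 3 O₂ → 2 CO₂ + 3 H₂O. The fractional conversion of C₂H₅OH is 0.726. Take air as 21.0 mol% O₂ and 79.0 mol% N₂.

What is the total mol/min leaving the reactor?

Stoichiometric O₂ = 3 × 81.2 = 243.6 mol/min; O₂ fed = 243.6 × 1.228 = 299.1 mol/min.
N₂ fed = 299.1 × 79/21 = 1125 mol/min.
Fuel reacted = 0.726 × 81.2 → ξ = 58.95 mol/min.
Outlet (n = n₀ + ν ξ):
  C₂H₅OH: 81.2 − 1(58.95) = 22.25
  O₂: 299.1 − 3(58.95) = 122.3
  N₂: 1125 (inert)
  CO₂: 0 + 2(58.95) = 117.9
  H₂O: 0 + 3(58.95) = 176.9
Total out = 22.25 + 122.3 + 1125 + 117.9 + 176.9 = 1565 mol/min.

1560 mol/min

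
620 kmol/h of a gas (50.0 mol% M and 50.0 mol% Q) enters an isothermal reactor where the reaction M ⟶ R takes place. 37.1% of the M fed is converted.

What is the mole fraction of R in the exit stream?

M reacted = 0.371 × 310 = 115 kmol/h; ν_M = −1, so ξ = 115/1 = 115 kmol/h.
Outlet amounts (n = n₀ + ν ξ):
  M: 310 − 1(115) = 195
  R: 0 + 1(115) = 115
  Q: 310 (inert)
Total out = 620 kmol/h; y_R = 115 / 620 = 0.1855.

0.185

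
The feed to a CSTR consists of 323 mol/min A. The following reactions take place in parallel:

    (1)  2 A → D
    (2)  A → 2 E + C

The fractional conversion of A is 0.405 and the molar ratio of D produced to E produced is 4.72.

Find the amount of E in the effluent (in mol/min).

13.2 mol/min

Conversion of A: A consumed = 0.405 × 323 = 130.8 mol/min = 2ξ₁ + 1ξ₂.
Selectivity: 1ξ₁ / (2ξ₂) = 4.72 → ξ₁ = 9.44 ξ₂.
Substitute: (2·9.44 + 1) ξ₂ = 130.8 → ξ₂ = 6.58 mol/min, ξ₁ = 62.12 mol/min.
Outlet amounts (n = n₀ + Σ ν·ξ):
  A: 323 − 2(62.12) − 1(6.58) = 192.2
  D: 0 + 1(62.12) = 62.12
  E: 0 + 2(6.58) = 13.16
  C: 0 + 1(6.58) = 6.58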